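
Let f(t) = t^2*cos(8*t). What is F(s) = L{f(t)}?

L{cos(8t)} = s/(s^2 + 64).
Then apply L{t^2·g(t)} = (-1)^2 d^2/ds^2[G(s)] with G(s) = s/(s^2 + 64):
differentiating 2 times and applying the sign gives 2*s*(s^2 - 192)/(s^2 + 64)^3.

F(s) = 2*s*(s^2 - 192)/(s^2 + 64)^3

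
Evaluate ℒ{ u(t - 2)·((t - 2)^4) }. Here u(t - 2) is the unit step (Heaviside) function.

24*exp(-2*s)/s^5

By the second shifting theorem, L{u(t - c)·g(t - c)} = e^(-cs)·H(s) with c = 2 and H(s) = L{g(t)}.
L{t^4} = 4!/s^5 = 24/s^5.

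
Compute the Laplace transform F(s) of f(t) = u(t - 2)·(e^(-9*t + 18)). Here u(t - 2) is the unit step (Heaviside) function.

F(s) = exp(-2*s)/(s + 9)

By the second shifting theorem, L{u(t - c)·g(t - c)} = e^(-cs)·G(s) with c = 2 and G(s) = L{g(t)}.
L{e^(-9t)} = 1/(s + 9).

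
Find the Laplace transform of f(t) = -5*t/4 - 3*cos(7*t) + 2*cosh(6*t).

The transform is linear, so treat each term independently.
(2)·[L{cosh(6t)} = s/(s^2 - 36)]; (-5/4)·[L{t} = 1!/s^2 = 1/s^2]; (-3)·[L{cos(7t)} = s/(s^2 + 49)].

-3*s/(s^2 + 49) + 2*s/(s^2 - 36) - 5/(4*s^2)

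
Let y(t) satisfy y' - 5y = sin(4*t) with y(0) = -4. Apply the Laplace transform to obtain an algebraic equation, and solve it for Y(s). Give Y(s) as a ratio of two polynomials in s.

Laplace-transform each side.
Using L{y'} = sY - y(0) = sY - (-4), the left side becomes (s - 5)Y - (-4).
The right side is L{sin(4*t)} = 4/(s^2 + 16).
So (s - 5)Y = 4/(s^2 + 16) + (-4).
Isolate Y and clear denominators.

Y(s) = (-4*s^2 - 60)/(s^3 - 5*s^2 + 16*s - 80)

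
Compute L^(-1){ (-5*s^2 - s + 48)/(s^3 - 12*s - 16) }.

-5*t*exp(-2*t) - exp(4*t) - 4*exp(-2*t)

Factor the denominator: s^3 - 12*s - 16 = (s - 4)*(s + 2)^2.
Partial fraction decomposition gives [-4/(s + 2)] + [-5/(s + 2)^2] + [-1/(s - 4)].
Invert each term: -4/(s + 2) ↔ -4e^(-2t); -5/(s + 2)^2 ↔ -5t·e^(-2t); -1/(s - 4) ↔ -e^(4t).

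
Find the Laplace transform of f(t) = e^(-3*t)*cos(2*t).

L{cos(2t)} = s/(s^2 + 4).
By the first shifting theorem, multiplying by e^(-3t) replaces s with s + 3.

(s + 3)/((s + 3)^2 + 4)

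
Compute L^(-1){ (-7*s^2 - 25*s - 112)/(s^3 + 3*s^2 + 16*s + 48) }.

-4*sin(4*t) - 3*cos(4*t) - 4*exp(-3*t)

Factor the denominator: s^3 + 3*s^2 + 16*s + 48 = (s + 3)*(s^2 + 16).
Partial fraction decomposition gives [-4/(s + 3)] + [-3*s/(s^2 + 16)] + [-16/(s^2 + 16)].
Invert each term: -4/(s + 3) ↔ -4e^(-3t); -3·s/(s^2 + 16) ↔ -3cos(4t); -4·4/(s^2 + 16) ↔ -4sin(4t).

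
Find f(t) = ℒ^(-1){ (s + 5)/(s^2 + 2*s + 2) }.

f(t) = 4*exp(-t)*sin(t) + exp(-t)*cos(t)

Complete the square in the denominator: s^2 + 2*s + 2 = (s + 1)^2 + 1^2.
Split the numerator to match: s + 5 = 1·(s + 1) + 4·1.
Invert each term: 1·(s + 1)/((s + 1)^2 + 1) ↔ e^(-t)cos(t); 4·1/((s + 1)^2 + 1) ↔ 4e^(-t)sin(t).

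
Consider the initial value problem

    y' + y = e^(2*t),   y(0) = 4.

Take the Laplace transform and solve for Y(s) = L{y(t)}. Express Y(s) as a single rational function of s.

Apply the Laplace transform to the equation.
The derivative rules (L{y'} = sY - y(0) = sY - 4) turn the left side into (s + 1)Y - (4).
The right side is L{e^(2*t)} = 1/(s - 2).
So (s + 1)Y = 1/(s - 2) + (4).
Isolate Y and clear denominators.

Y(s) = (4*s - 7)/(s^2 - s - 2)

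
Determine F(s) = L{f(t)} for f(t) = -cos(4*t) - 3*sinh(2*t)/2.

F(s) = -s/(s^2 + 16) - 3/(s^2 - 4)

By linearity of the Laplace transform, transform each term separately.
(-3/2)·[L{sinh(2t)} = 2/(s^2 - 4)]; (-1)·[L{cos(4t)} = s/(s^2 + 16)].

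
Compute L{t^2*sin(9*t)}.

L{sin(9t)} = 9/(s^2 + 81).
Then apply L{t^2·g(t)} = (-1)^2 d^2/ds^2[G(s)] with G(s) = 9/(s^2 + 81):
differentiating 2 times and applying the sign gives 54*(s^2 - 27)/(s^2 + 81)^3.

54*(s^2 - 27)/(s^2 + 81)^3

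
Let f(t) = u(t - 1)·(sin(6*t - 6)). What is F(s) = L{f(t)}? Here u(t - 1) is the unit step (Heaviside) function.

F(s) = 6*exp(-s)/(s^2 + 36)

By the second shifting theorem, L{u(t - c)·g(t - c)} = e^(-cs)·G(s) with c = 1 and G(s) = L{g(t)}.
L{sin(6t)} = 6/(s^2 + 36).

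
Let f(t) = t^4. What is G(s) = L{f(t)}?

G(s) = 24/s^5

L{t^4} = 4!/s^5 = 24/s^5.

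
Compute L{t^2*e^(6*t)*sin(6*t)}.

36*(s^2 - 12*s + 24)/(s^2 - 12*s + 72)^3

L{sin(6t)} = 6/(s^2 + 36).
Multiplying by e^(6t) shifts s → s - 6, so L{e^(6*t)*sin(6*t)} = 6/((s - 6)^2 + 36).
Then apply L{t^2·g(t)} = (-1)^2 d^2/ds^2[G(s)] with G(s) = 6/((s - 6)^2 + 36):
differentiating 2 times and applying the sign gives 36*(s^2 - 12*s + 24)/(s^2 - 12*s + 72)^3.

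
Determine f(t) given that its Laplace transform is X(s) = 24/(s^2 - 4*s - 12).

f(t) = 6*exp(2*t)*sinh(4*t)

Rewrite the denominator: s^2 - 4*s - 12 = (s - 2)^2 - 16.
The form in (s - 2) signals a first-shifting-theorem factor e^(2t).
Since L{sinh(4t)} = 4/(s^2 - 16), the inverse is e^(2*t)*sinh(4*t), scaled by 6.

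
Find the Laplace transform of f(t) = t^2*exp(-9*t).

L{e^(-9t)} = 1/(s + 9).
Then apply L{t^2·g(t)} = (-1)^2 d^2/ds^2[H(s)] with H(s) = 1/(s + 9):
differentiating 2 times and applying the sign gives 2/(s + 9)^3.

2/(s + 9)^3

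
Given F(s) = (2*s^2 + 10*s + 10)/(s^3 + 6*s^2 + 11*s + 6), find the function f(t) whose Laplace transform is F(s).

Factor the denominator: s^3 + 6*s^2 + 11*s + 6 = (s + 1)*(s + 2)*(s + 3).
Partial fraction decomposition gives [2/(s + 2)] + [-1/(s + 3)] + [1/(s + 1)].
Invert each term: 2/(s + 2) ↔ 2e^(-2t); -1/(s + 3) ↔ -e^(-3t); 1/(s + 1) ↔ e^(-t).

f(t) = exp(-t) + 2*exp(-2*t) - exp(-3*t)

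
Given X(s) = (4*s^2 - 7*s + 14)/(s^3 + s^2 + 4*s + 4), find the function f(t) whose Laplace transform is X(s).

Factor the denominator: s^3 + s^2 + 4*s + 4 = (s + 1)*(s^2 + 4).
Partial fraction decomposition gives [5/(s + 1)] + [-s/(s^2 + 4)] + [-6/(s^2 + 4)].
Invert each term: 5/(s + 1) ↔ 5e^(-t); -1·s/(s^2 + 4) ↔ -cos(2t); -3·2/(s^2 + 4) ↔ -3sin(2t).

f(t) = -3*sin(2*t) - cos(2*t) + 5*exp(-t)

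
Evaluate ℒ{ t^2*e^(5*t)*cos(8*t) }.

2*(s - 5)*(s^2 - 10*s - 167)/(s^2 - 10*s + 89)^3

L{cos(8t)} = s/(s^2 + 64).
Multiplying by e^(5t) shifts s → s - 5, so L{e^(5*t)*cos(8*t)} = (s - 5)/((s - 5)^2 + 64).
Then apply L{t^2·g(t)} = (-1)^2 d^2/ds^2[H(s)] with H(s) = (s - 5)/((s - 5)^2 + 64):
differentiating 2 times and applying the sign gives 2*(s - 5)*(s^2 - 10*s - 167)/(s^2 - 10*s + 89)^3.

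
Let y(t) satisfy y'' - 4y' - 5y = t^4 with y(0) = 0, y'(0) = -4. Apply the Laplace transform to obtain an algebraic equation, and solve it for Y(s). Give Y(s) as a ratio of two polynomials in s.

Take the Laplace transform of both sides.
The derivative rules (L{y''} = s^2 Y - s·y(0) - y'(0) and L{y'} = sY - y(0), with y(0) = 0, y'(0) = -4) turn the left side into (s^2 - 4*s - 5)Y - (-4).
The right side is L{t^4} = 24/s^5.
So (s^2 - 4*s - 5)Y = 24/s^5 + (-4).
Solve for Y(s) and write it as one ratio of polynomials.

Y(s) = (-4*s^5 + 24)/(s^7 - 4*s^6 - 5*s^5)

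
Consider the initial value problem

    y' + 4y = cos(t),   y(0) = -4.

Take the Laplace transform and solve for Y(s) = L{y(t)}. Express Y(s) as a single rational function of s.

Y(s) = (-4*s^2 + s - 4)/(s^3 + 4*s^2 + s + 4)

Take the Laplace transform of both sides.
With L{y'} = sY - y(0) = sY - (-4): the LHS transforms to (s + 4)Y - (-4).
The right side is L{cos(t)} = s/(s^2 + 1).
So (s + 4)Y = s/(s^2 + 1) + (-4).
Solve for Y(s) and write it as one ratio of polynomials.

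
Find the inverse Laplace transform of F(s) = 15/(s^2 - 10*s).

3*exp(5*t)*sinh(5*t)

Rewrite the denominator: s^2 - 10*s = (s - 5)^2 - 25.
The form in (s - 5) signals a first-shifting-theorem factor e^(5t).
Since L{sinh(5t)} = 5/(s^2 - 25), the inverse is exp(5*t)*sinh(5*t), scaled by 3.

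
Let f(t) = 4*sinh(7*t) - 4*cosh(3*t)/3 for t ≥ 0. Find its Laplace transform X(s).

X(s) = -4*s/(3*(s^2 - 9)) + 28/(s^2 - 49)

By linearity of the Laplace transform, transform each term separately.
(-4/3)·[L{cosh(3t)} = s/(s^2 - 9)]; (4)·[L{sinh(7t)} = 7/(s^2 - 49)].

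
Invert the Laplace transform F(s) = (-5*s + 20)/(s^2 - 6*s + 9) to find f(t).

Factor the denominator: s^2 - 6*s + 9 = (s - 3)^2.
Partial fraction decomposition gives [-5/(s - 3)] + [5/(s - 3)^2].
Invert each term: -5/(s - 3) ↔ -5e^(3t); 5/(s - 3)^2 ↔ 5t·e^(3t).

f(t) = 5*t*exp(3*t) - 5*exp(3*t)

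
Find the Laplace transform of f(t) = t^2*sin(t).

L{sin(t)} = 1/(s^2 + 1).
Then apply L{t^2·g(t)} = (-1)^2 d^2/ds^2[G(s)] with G(s) = 1/(s^2 + 1):
differentiating 2 times and applying the sign gives 2*(3*s^2 - 1)/(s^2 + 1)^3.

2*(3*s^2 - 1)/(s^2 + 1)^3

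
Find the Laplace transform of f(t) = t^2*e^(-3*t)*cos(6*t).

2*(s + 3)*(s^2 + 6*s - 99)/(s^2 + 6*s + 45)^3

L{cos(6t)} = s/(s^2 + 36).
Multiplying by e^(-3t) shifts s → s + 3, so L{e^(-3*t)*cos(6*t)} = (s + 3)/((s + 3)^2 + 36).
Then apply L{t^2·g(t)} = (-1)^2 d^2/ds^2[G(s)] with G(s) = (s + 3)/((s + 3)^2 + 36):
differentiating 2 times and applying the sign gives 2*(s + 3)*(s^2 + 6*s - 99)/(s^2 + 6*s + 45)^3.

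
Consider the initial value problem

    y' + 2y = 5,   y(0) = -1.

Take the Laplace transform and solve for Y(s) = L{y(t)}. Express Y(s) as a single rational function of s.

Y(s) = (-s + 5)/(s^2 + 2*s)

Take the Laplace transform of both sides.
With L{y'} = sY - y(0) = sY - (-1): the LHS transforms to (s + 2)Y - (-1).
The right side is L{5} = 5/s.
So (s + 2)Y = 5/s + (-1).
Divide through and combine into a single rational function.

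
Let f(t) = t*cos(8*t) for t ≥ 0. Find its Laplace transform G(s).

G(s) = (s - 8)*(s + 8)/(s^2 + 64)^2

L{cos(8t)} = s/(s^2 + 64).
Then apply L{t·g(t)} = -d/ds[H(s)] with H(s) = s/(s^2 + 64):
differentiating 1 time and applying the sign gives (s - 8)*(s + 8)/(s^2 + 64)^2.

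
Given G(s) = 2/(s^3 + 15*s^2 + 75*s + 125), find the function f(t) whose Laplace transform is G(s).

f(t) = t^2*exp(-5*t)

Rewrite the denominator: s^3 + 15*s^2 + 75*s + 125 = (s + 5)^3.
The form in (s + 5) signals a first-shifting-theorem factor e^(-5t).
Since L{t^2} = 2!/s^3 = 2/s^3, the inverse is t^2*e^(-5*t).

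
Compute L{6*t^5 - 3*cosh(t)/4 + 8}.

-3*s/(4*(s^2 - 1)) + 8/s + 720/s^6

By linearity of the Laplace transform, transform each term separately.
(-3/4)·[L{cosh(t)} = s/(s^2 - 1)]; (6)·[L{t^5} = 5!/s^6 = 120/s^6]; L{8} = 8/s.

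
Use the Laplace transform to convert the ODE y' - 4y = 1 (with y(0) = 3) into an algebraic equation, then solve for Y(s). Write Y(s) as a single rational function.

Y(s) = (3*s + 1)/(s^2 - 4*s)

Apply the Laplace transform to the equation.
Using L{y'} = sY - y(0) = sY - 3, the left side becomes (s - 4)Y - (3).
The right side is L{1} = 1/s.
So (s - 4)Y = 1/s + (3).
Isolate Y and clear denominators.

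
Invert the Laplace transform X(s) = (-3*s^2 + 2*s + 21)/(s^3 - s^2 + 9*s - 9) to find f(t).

f(t) = 2*exp(t) - sin(3*t) - 5*cos(3*t)

Factor the denominator: s^3 - s^2 + 9*s - 9 = (s - 1)*(s^2 + 9).
Partial fraction decomposition gives [2/(s - 1)] + [-5*s/(s^2 + 9)] + [-3/(s^2 + 9)].
Invert each term: 2/(s - 1) ↔ 2e^(t); -5·s/(s^2 + 9) ↔ -5cos(3t); -1·3/(s^2 + 9) ↔ -sin(3t).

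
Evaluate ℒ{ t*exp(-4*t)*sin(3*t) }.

L{sin(3t)} = 3/(s^2 + 9).
Multiplying by e^(-4t) shifts s → s + 4, so L{exp(-4*t)*sin(3*t)} = 3/((s + 4)^2 + 9).
Then apply L{t·g(t)} = -d/ds[G(s)] with G(s) = 3/((s + 4)^2 + 9):
differentiating 1 time and applying the sign gives 6*(s + 4)/(s^2 + 8*s + 25)^2.

6*(s + 4)/(s^2 + 8*s + 25)^2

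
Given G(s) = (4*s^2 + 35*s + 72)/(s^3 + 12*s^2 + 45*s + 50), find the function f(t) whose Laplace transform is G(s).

Factor the denominator: s^3 + 12*s^2 + 45*s + 50 = (s + 2)*(s + 5)^2.
Partial fraction decomposition gives [2/(s + 5)] + [(s + 5)^(-2)] + [2/(s + 2)].
Invert each term: 2/(s + 5) ↔ 2e^(-5t); 1/(s + 5)^2 ↔ t·e^(-5t); 2/(s + 2) ↔ 2e^(-2t).

f(t) = t*exp(-5*t) + 2*exp(-2*t) + 2*exp(-5*t)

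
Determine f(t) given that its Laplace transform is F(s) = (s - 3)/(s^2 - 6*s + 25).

f(t) = exp(3*t)*cos(4*t)

Rewrite the denominator: s^2 - 6*s + 25 = (s - 3)^2 + 16.
The form in (s - 3) signals a first-shifting-theorem factor e^(3t).
Since L{cos(4t)} = s/(s^2 + 16), the inverse is e^(3*t)*cos(4*t).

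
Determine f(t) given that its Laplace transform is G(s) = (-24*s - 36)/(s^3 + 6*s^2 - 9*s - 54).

Factor the denominator: s^3 + 6*s^2 - 9*s - 54 = (s - 3)*(s + 3)*(s + 6).
Partial fraction decomposition gives [-2/(s + 3)] + [-2/(s - 3)] + [4/(s + 6)].
Invert each term: -2/(s + 3) ↔ -2e^(-3t); -2/(s - 3) ↔ -2e^(3t); 4/(s + 6) ↔ 4e^(-6t).

f(t) = -2*exp(3*t) - 2*exp(-3*t) + 4*exp(-6*t)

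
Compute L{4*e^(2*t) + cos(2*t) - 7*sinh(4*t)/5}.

By linearity of the Laplace transform, transform each term separately.
(-7/5)·[L{sinh(4t)} = 4/(s^2 - 16)]; L{cos(2t)} = s/(s^2 + 4); (4)·[L{e^(2t)} = 1/(s - 2)].

s/(s^2 + 4) - 28/(5*(s^2 - 16)) + 4/(s - 2)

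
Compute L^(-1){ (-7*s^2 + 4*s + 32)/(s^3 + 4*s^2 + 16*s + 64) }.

5*sin(4*t) - 4*cos(4*t) - 3*exp(-4*t)

Factor the denominator: s^3 + 4*s^2 + 16*s + 64 = (s + 4)*(s^2 + 16).
Partial fraction decomposition gives [-3/(s + 4)] + [-4*s/(s^2 + 16)] + [20/(s^2 + 16)].
Invert each term: -3/(s + 4) ↔ -3e^(-4t); -4·s/(s^2 + 16) ↔ -4cos(4t); 5·4/(s^2 + 16) ↔ 5sin(4t).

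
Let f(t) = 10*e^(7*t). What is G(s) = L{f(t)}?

L{10} = 10/s.
By the first shifting theorem, multiplying by e^(7t) replaces s with s - 7.

G(s) = 10/(s - 7)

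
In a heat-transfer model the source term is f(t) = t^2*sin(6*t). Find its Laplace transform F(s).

L{sin(6t)} = 6/(s^2 + 36).
Then apply L{t^2·g(t)} = (-1)^2 d^2/ds^2[G(s)] with G(s) = 6/(s^2 + 36):
differentiating 2 times and applying the sign gives 36*(s^2 - 12)/(s^2 + 36)^3.

F(s) = 36*(s^2 - 12)/(s^2 + 36)^3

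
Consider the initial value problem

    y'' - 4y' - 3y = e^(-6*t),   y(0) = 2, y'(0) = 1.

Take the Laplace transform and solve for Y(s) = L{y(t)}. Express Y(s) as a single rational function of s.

Transform both sides with L{·}.
With L{y''} = s^2 Y - s·y(0) - y'(0) and L{y'} = sY - y(0), with y(0) = 2, y'(0) = 1: the LHS transforms to (s^2 - 4*s - 3)Y - (2*s - 7).
The right side is L{e^(-6*t)} = 1/(s + 6).
So (s^2 - 4*s - 3)Y = 1/(s + 6) + (2*s - 7).
Solve for Y(s) and write it as one ratio of polynomials.

Y(s) = (2*s^2 + 5*s - 41)/(s^3 + 2*s^2 - 27*s - 18)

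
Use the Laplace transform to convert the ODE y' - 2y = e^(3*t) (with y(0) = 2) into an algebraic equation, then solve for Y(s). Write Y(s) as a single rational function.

Laplace-transform each side.
With L{y'} = sY - y(0) = sY - 2: the LHS transforms to (s - 2)Y - (2).
The right side is L{e^(3*t)} = 1/(s - 3).
So (s - 2)Y = 1/(s - 3) + (2).
Solve for Y(s) and write it as one ratio of polynomials.

Y(s) = (2*s - 5)/(s^2 - 5*s + 6)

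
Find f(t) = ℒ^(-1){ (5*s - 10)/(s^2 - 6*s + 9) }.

f(t) = 5*t*exp(3*t) + 5*exp(3*t)

Factor the denominator: s^2 - 6*s + 9 = (s - 3)^2.
Partial fraction decomposition gives [5/(s - 3)] + [5/(s - 3)^2].
Invert each term: 5/(s - 3) ↔ 5e^(3t); 5/(s - 3)^2 ↔ 5t·e^(3t).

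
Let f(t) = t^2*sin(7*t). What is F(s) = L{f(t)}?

F(s) = 14*(3*s^2 - 49)/(s^2 + 49)^3

L{sin(7t)} = 7/(s^2 + 49).
Then apply L{t^2·g(t)} = (-1)^2 d^2/ds^2[G(s)] with G(s) = 7/(s^2 + 49):
differentiating 2 times and applying the sign gives 14*(3*s^2 - 49)/(s^2 + 49)^3.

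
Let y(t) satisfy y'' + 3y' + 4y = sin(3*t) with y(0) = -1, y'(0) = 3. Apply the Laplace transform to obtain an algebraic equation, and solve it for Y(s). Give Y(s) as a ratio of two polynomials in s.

Take the Laplace transform of both sides.
The derivative rules (L{y''} = s^2 Y - s·y(0) - y'(0) and L{y'} = sY - y(0), with y(0) = -1, y'(0) = 3) turn the left side into (s^2 + 3*s + 4)Y - (-s).
The right side is L{sin(3*t)} = 3/(s^2 + 9).
So (s^2 + 3*s + 4)Y = 3/(s^2 + 9) + (-s).
Divide through and combine into a single rational function.

Y(s) = (-s^3 - 9*s + 3)/(s^4 + 3*s^3 + 13*s^2 + 27*s + 36)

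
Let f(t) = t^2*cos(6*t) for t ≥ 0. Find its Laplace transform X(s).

L{cos(6t)} = s/(s^2 + 36).
Then apply L{t^2·g(t)} = (-1)^2 d^2/ds^2[G(s)] with G(s) = s/(s^2 + 36):
differentiating 2 times and applying the sign gives 2*s*(s^2 - 108)/(s^2 + 36)^3.

X(s) = 2*s*(s^2 - 108)/(s^2 + 36)^3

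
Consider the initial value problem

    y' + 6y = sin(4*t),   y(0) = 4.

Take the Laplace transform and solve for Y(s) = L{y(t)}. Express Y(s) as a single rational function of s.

Y(s) = (4*s^2 + 68)/(s^3 + 6*s^2 + 16*s + 96)

Transform both sides with L{·}.
Using L{y'} = sY - y(0) = sY - 4, the left side becomes (s + 6)Y - (4).
The right side is L{sin(4*t)} = 4/(s^2 + 16).
So (s + 6)Y = 4/(s^2 + 16) + (4).
Solve for Y(s) and write it as one ratio of polynomials.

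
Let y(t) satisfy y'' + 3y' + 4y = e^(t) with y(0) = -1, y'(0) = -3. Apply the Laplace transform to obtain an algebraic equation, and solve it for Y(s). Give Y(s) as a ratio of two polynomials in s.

Y(s) = (-s^2 - 5*s + 7)/(s^3 + 2*s^2 + s - 4)

Transform both sides with L{·}.
The derivative rules (L{y''} = s^2 Y - s·y(0) - y'(0) and L{y'} = sY - y(0), with y(0) = -1, y'(0) = -3) turn the left side into (s^2 + 3*s + 4)Y - (-s - 6).
The right side is L{e^(t)} = 1/(s - 1).
So (s^2 + 3*s + 4)Y = 1/(s - 1) + (-s - 6).
Divide through and combine into a single rational function.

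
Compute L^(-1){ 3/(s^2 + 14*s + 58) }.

exp(-7*t)*sin(3*t)

Rewrite the denominator: s^2 + 14*s + 58 = (s + 7)^2 + 9.
The form in (s + 7) signals a first-shifting-theorem factor e^(-7t).
Since L{sin(3t)} = 3/(s^2 + 9), the inverse is exp(-7*t)*sin(3*t).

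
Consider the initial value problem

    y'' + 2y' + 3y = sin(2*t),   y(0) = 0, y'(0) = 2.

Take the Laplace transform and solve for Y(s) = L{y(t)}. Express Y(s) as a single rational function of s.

Transform both sides with L{·}.
With L{y''} = s^2 Y - s·y(0) - y'(0) and L{y'} = sY - y(0), with y(0) = 0, y'(0) = 2: the LHS transforms to (s^2 + 2*s + 3)Y - (2).
The right side is L{sin(2*t)} = 2/(s^2 + 4).
So (s^2 + 2*s + 3)Y = 2/(s^2 + 4) + (2).
Divide through and combine into a single rational function.

Y(s) = (2*s^2 + 10)/(s^4 + 2*s^3 + 7*s^2 + 8*s + 12)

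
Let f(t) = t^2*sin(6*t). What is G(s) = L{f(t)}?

L{sin(6t)} = 6/(s^2 + 36).
Then apply L{t^2·g(t)} = (-1)^2 d^2/ds^2[H(s)] with H(s) = 6/(s^2 + 36):
differentiating 2 times and applying the sign gives 36*(s^2 - 12)/(s^2 + 36)^3.

G(s) = 36*(s^2 - 12)/(s^2 + 36)^3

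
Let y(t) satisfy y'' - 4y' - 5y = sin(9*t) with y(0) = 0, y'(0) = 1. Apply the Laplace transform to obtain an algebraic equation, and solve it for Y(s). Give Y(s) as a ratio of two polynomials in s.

Transform both sides with L{·}.
The derivative rules (L{y''} = s^2 Y - s·y(0) - y'(0) and L{y'} = sY - y(0), with y(0) = 0, y'(0) = 1) turn the left side into (s^2 - 4*s - 5)Y - (1).
The right side is L{sin(9*t)} = 9/(s^2 + 81).
So (s^2 - 4*s - 5)Y = 9/(s^2 + 81) + (1).
Isolate Y and clear denominators.

Y(s) = (s^2 + 90)/(s^4 - 4*s^3 + 76*s^2 - 324*s - 405)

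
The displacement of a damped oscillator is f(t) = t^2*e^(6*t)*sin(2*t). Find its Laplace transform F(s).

L{sin(2t)} = 2/(s^2 + 4).
Multiplying by e^(6t) shifts s → s - 6, so L{e^(6*t)*sin(2*t)} = 2/((s - 6)^2 + 4).
Then apply L{t^2·g(t)} = (-1)^2 d^2/ds^2[G(s)] with G(s) = 2/((s - 6)^2 + 4):
differentiating 2 times and applying the sign gives 4*(3*s^2 - 36*s + 104)/(s^2 - 12*s + 40)^3.

F(s) = 4*(3*s^2 - 36*s + 104)/(s^2 - 12*s + 40)^3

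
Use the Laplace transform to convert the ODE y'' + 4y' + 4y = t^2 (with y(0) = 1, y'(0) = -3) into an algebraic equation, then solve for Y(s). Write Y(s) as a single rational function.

Y(s) = (s^4 + s^3 + 2)/(s^5 + 4*s^4 + 4*s^3)

Laplace-transform each side.
The derivative rules (L{y''} = s^2 Y - s·y(0) - y'(0) and L{y'} = sY - y(0), with y(0) = 1, y'(0) = -3) turn the left side into (s^2 + 4*s + 4)Y - (s + 1).
The right side is L{t^2} = 2/s^3.
So (s^2 + 4*s + 4)Y = 2/s^3 + (s + 1).
Isolate Y and clear denominators.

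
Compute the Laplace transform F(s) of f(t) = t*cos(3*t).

F(s) = (s - 3)*(s + 3)/(s^2 + 9)^2

L{cos(3t)} = s/(s^2 + 9).
Then apply L{t·g(t)} = -d/ds[G(s)] with G(s) = s/(s^2 + 9):
differentiating 1 time and applying the sign gives (s - 3)*(s + 3)/(s^2 + 9)^2.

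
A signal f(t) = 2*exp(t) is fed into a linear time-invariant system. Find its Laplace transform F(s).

L{2} = 2/s.
By the first shifting theorem, multiplying by e^(t) replaces s with s - 1.

F(s) = 2/(s - 1)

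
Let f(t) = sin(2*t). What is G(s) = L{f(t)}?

L{sin(2t)} = 2/(s^2 + 4).

G(s) = 2/(s^2 + 4)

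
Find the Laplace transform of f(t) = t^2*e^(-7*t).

L{e^(-7t)} = 1/(s + 7).
Then apply L{t^2·g(t)} = (-1)^2 d^2/ds^2[H(s)] with H(s) = 1/(s + 7):
differentiating 2 times and applying the sign gives 2/(s + 7)^3.

2/(s + 7)^3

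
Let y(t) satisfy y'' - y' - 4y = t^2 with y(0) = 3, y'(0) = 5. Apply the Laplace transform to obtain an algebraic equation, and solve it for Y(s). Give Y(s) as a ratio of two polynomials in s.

Apply the Laplace transform to the equation.
With L{y''} = s^2 Y - s·y(0) - y'(0) and L{y'} = sY - y(0), with y(0) = 3, y'(0) = 5: the LHS transforms to (s^2 - s - 4)Y - (3*s + 2).
The right side is L{t^2} = 2/s^3.
So (s^2 - s - 4)Y = 2/s^3 + (3*s + 2).
Isolate Y and clear denominators.

Y(s) = (3*s^4 + 2*s^3 + 2)/(s^5 - s^4 - 4*s^3)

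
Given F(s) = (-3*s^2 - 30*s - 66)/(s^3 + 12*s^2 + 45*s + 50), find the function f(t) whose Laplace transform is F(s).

Factor the denominator: s^3 + 12*s^2 + 45*s + 50 = (s + 2)*(s + 5)^2.
Partial fraction decomposition gives [-1/(s + 5)] + [-3/(s + 5)^2] + [-2/(s + 2)].
Invert each term: -1/(s + 5) ↔ -e^(-5t); -3/(s + 5)^2 ↔ -3t·e^(-5t); -2/(s + 2) ↔ -2e^(-2t).

f(t) = -3*t*exp(-5*t) - 2*exp(-2*t) - exp(-5*t)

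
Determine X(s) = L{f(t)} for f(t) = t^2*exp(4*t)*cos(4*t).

X(s) = 2*(s - 4)*(s^2 - 8*s - 32)/(s^2 - 8*s + 32)^3

L{cos(4t)} = s/(s^2 + 16).
Multiplying by e^(4t) shifts s → s - 4, so L{exp(4*t)*cos(4*t)} = (s - 4)/((s - 4)^2 + 16).
Then apply L{t^2·g(t)} = (-1)^2 d^2/ds^2[G(s)] with G(s) = (s - 4)/((s - 4)^2 + 16):
differentiating 2 times and applying the sign gives 2*(s - 4)*(s^2 - 8*s - 32)/(s^2 - 8*s + 32)^3.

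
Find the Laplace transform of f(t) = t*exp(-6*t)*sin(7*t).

14*(s + 6)/(s^2 + 12*s + 85)^2

L{sin(7t)} = 7/(s^2 + 49).
Multiplying by e^(-6t) shifts s → s + 6, so L{exp(-6*t)*sin(7*t)} = 7/((s + 6)^2 + 49).
Then apply L{t·g(t)} = -d/ds[G(s)] with G(s) = 7/((s + 6)^2 + 49):
differentiating 1 time and applying the sign gives 14*(s + 6)/(s^2 + 12*s + 85)^2.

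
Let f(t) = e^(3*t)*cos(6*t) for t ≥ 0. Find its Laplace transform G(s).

L{cos(6t)} = s/(s^2 + 36).
By the first shifting theorem, multiplying by e^(3t) replaces s with s - 3.

G(s) = (s - 3)/((s - 3)^2 + 36)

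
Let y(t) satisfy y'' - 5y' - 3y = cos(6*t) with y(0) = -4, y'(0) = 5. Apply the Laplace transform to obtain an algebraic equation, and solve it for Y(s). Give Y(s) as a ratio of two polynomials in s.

Y(s) = (-4*s^3 + 25*s^2 - 143*s + 900)/(s^4 - 5*s^3 + 33*s^2 - 180*s - 108)

Take the Laplace transform of both sides.
The derivative rules (L{y''} = s^2 Y - s·y(0) - y'(0) and L{y'} = sY - y(0), with y(0) = -4, y'(0) = 5) turn the left side into (s^2 - 5*s - 3)Y - (-4*s + 25).
The right side is L{cos(6*t)} = s/(s^2 + 36).
So (s^2 - 5*s - 3)Y = s/(s^2 + 36) + (-4*s + 25).
Divide through and combine into a single rational function.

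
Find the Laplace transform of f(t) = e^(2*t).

1/(s - 2)

L{e^(2t)} = 1/(s - 2).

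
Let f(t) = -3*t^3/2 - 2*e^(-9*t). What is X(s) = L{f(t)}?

X(s) = -2/(s + 9) - 9/s^4

By linearity of the Laplace transform, transform each term separately.
(-3/2)·[L{t^3} = 3!/s^4 = 6/s^4]; (-2)·[L{e^(-9t)} = 1/(s + 9)].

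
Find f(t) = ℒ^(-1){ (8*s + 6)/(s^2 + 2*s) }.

f(t) = 3 + 5*exp(-2*t)

Factor the denominator: s^2 + 2*s = s*(s + 2).
Partial fraction decomposition gives [3/s] + [5/(s + 2)].
Invert each term: 3/(s - 0) ↔ 3e^(0t); 5/(s + 2) ↔ 5e^(-2t).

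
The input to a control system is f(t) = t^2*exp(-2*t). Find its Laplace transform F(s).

L{e^(-2t)} = 1/(s + 2).
Then apply L{t^2·g(t)} = (-1)^2 d^2/ds^2[G(s)] with G(s) = 1/(s + 2):
differentiating 2 times and applying the sign gives 2/(s + 2)^3.

F(s) = 2/(s + 2)^3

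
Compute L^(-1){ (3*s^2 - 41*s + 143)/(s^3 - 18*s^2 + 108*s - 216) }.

5*t^2*exp(6*t)/2 - 5*t*exp(6*t) + 3*exp(6*t)

Factor the denominator: s^3 - 18*s^2 + 108*s - 216 = (s - 6)^3.
Partial fraction decomposition gives [3/(s - 6)] + [-5/(s - 6)^2] + [5/(s - 6)^3].
Invert each term: 3/(s - 6) ↔ 3e^(6t); -5/(s - 6)^2 ↔ -5t·e^(6t); 5/(s - 6)^3 ↔ (5/2)t^2·e^(6t).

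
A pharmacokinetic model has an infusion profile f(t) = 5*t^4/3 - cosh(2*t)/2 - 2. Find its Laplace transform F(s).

By linearity of the Laplace transform, transform each term separately.
L{-2} = -2/s; (5/3)·[L{t^4} = 4!/s^5 = 24/s^5]; (-1/2)·[L{cosh(2t)} = s/(s^2 - 4)].

F(s) = -s/(2*(s^2 - 4)) - 2/s + 40/s^5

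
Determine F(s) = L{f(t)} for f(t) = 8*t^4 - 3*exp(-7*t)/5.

F(s) = -3/(5*(s + 7)) + 192/s^5

By linearity of the Laplace transform, transform each term separately.
(-3/5)·[L{e^(-7t)} = 1/(s + 7)]; (8)·[L{t^4} = 4!/s^5 = 24/s^5].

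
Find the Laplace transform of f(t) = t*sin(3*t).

6*s/(s^2 + 9)^2

L{sin(3t)} = 3/(s^2 + 9).
Then apply L{t·g(t)} = -d/ds[G(s)] with G(s) = 3/(s^2 + 9):
differentiating 1 time and applying the sign gives 6*s/(s^2 + 9)^2.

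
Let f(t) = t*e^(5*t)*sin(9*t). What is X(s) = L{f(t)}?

X(s) = 18*(s - 5)/(s^2 - 10*s + 106)^2

L{sin(9t)} = 9/(s^2 + 81).
Multiplying by e^(5t) shifts s → s - 5, so L{e^(5*t)*sin(9*t)} = 9/((s - 5)^2 + 81).
Then apply L{t·g(t)} = -d/ds[G(s)] with G(s) = 9/((s - 5)^2 + 81):
differentiating 1 time and applying the sign gives 18*(s - 5)/(s^2 - 10*s + 106)^2.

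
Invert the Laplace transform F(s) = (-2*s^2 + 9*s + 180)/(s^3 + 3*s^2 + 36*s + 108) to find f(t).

f(t) = 4*sin(6*t) - 5*cos(6*t) + 3*exp(-3*t)

Factor the denominator: s^3 + 3*s^2 + 36*s + 108 = (s + 3)*(s^2 + 36).
Partial fraction decomposition gives [3/(s + 3)] + [-5*s/(s^2 + 36)] + [24/(s^2 + 36)].
Invert each term: 3/(s + 3) ↔ 3e^(-3t); -5·s/(s^2 + 36) ↔ -5cos(6t); 4·6/(s^2 + 36) ↔ 4sin(6t).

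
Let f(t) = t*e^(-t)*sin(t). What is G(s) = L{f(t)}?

L{sin(t)} = 1/(s^2 + 1).
Multiplying by e^(-t) shifts s → s + 1, so L{e^(-t)*sin(t)} = 1/((s + 1)^2 + 1).
Then apply L{t·g(t)} = -d/ds[H(s)] with H(s) = 1/((s + 1)^2 + 1):
differentiating 1 time and applying the sign gives 2*(s + 1)/(s^2 + 2*s + 2)^2.

G(s) = 2*(s + 1)/(s^2 + 2*s + 2)^2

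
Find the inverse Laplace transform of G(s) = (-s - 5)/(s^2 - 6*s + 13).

Complete the square in the denominator: s^2 - 6*s + 13 = (s - 3)^2 + 2^2.
Split the numerator to match: -s - 5 = -1·(s - 3) - 4·2.
Invert each term: -1·(s - 3)/((s - 3)^2 + 4) ↔ -e^(3t)cos(2t); -4·2/((s - 3)^2 + 4) ↔ -4e^(3t)sin(2t).

-4*exp(3*t)*sin(2*t) - exp(3*t)*cos(2*t)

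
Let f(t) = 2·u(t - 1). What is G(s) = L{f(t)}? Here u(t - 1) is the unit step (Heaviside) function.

G(s) = 2*exp(-s)/s

By the second shifting theorem, L{u(t - c)·g(t - c)} = e^(-cs)·H(s) with c = 1 and H(s) = L{g(t)}.
L{2} = 2/s.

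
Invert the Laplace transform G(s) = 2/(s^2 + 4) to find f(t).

Since L{sin(2t)} = 2/(s^2 + 4), the inverse is sin(2*t).

f(t) = sin(2*t)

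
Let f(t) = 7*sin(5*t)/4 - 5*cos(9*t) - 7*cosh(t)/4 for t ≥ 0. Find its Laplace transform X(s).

By linearity of the Laplace transform, transform each term separately.
(7/4)·[L{sin(5t)} = 5/(s^2 + 25)]; (-5)·[L{cos(9t)} = s/(s^2 + 81)]; (-7/4)·[L{cosh(t)} = s/(s^2 - 1)].

X(s) = -5*s/(s^2 + 81) - 7*s/(4*(s^2 - 1)) + 35/(4*(s^2 + 25))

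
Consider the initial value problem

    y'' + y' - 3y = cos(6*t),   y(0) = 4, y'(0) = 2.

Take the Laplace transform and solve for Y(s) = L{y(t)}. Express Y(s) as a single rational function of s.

Y(s) = (4*s^3 + 6*s^2 + 145*s + 216)/(s^4 + s^3 + 33*s^2 + 36*s - 108)

Apply the Laplace transform to the equation.
The derivative rules (L{y''} = s^2 Y - s·y(0) - y'(0) and L{y'} = sY - y(0), with y(0) = 4, y'(0) = 2) turn the left side into (s^2 + s - 3)Y - (4*s + 6).
The right side is L{cos(6*t)} = s/(s^2 + 36).
So (s^2 + s - 3)Y = s/(s^2 + 36) + (4*s + 6).
Divide through and combine into a single rational function.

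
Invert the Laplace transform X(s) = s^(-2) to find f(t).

Since L{t} = 1!/s^2 = 1/s^2, the inverse is t.

f(t) = t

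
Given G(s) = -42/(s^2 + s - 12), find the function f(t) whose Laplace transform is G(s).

f(t) = -6*exp(3*t) + 6*exp(-4*t)

Factor the denominator: s^2 + s - 12 = (s - 3)*(s + 4).
Partial fraction decomposition gives [-6/(s - 3)] + [6/(s + 4)].
Invert each term: -6/(s - 3) ↔ -6e^(3t); 6/(s + 4) ↔ 6e^(-4t).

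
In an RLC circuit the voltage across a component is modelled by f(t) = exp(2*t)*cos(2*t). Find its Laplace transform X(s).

L{cos(2t)} = s/(s^2 + 4).
By the first shifting theorem, multiplying by e^(2t) replaces s with s - 2.

X(s) = (s - 2)/((s - 2)^2 + 4)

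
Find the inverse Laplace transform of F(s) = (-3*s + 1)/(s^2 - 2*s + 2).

Complete the square in the denominator: s^2 - 2*s + 2 = (s - 1)^2 + 1^2.
Split the numerator to match: -3*s + 1 = -3·(s - 1) - 2·1.
Invert each term: -3·(s - 1)/((s - 1)^2 + 1) ↔ -3e^(t)cos(t); -2·1/((s - 1)^2 + 1) ↔ -2e^(t)sin(t).

-2*exp(t)*sin(t) - 3*exp(t)*cos(t)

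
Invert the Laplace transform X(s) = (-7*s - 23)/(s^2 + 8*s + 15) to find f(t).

Factor the denominator: s^2 + 8*s + 15 = (s + 3)*(s + 5).
Partial fraction decomposition gives [-6/(s + 5)] + [-1/(s + 3)].
Invert each term: -6/(s + 5) ↔ -6e^(-5t); -1/(s + 3) ↔ -e^(-3t).

f(t) = -exp(-3*t) - 6*exp(-5*t)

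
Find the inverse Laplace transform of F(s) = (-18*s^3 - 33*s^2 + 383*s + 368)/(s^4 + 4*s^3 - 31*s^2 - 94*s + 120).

-2*exp(5*t) - 5*exp(t) - 6*exp(-4*t) - 5*exp(-6*t)

Factor the denominator: s^4 + 4*s^3 - 31*s^2 - 94*s + 120 = (s - 5)*(s - 1)*(s + 4)*(s + 6).
Partial fraction decomposition gives [-5/(s - 1)] + [-5/(s + 6)] + [-6/(s + 4)] + [-2/(s - 5)].
Invert each term: -5/(s - 1) ↔ -5e^(t); -5/(s + 6) ↔ -5e^(-6t); -6/(s + 4) ↔ -6e^(-4t); -2/(s - 5) ↔ -2e^(5t).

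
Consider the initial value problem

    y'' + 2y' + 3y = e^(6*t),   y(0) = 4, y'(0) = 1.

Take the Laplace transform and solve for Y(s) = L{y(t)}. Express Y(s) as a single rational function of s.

Y(s) = (4*s^2 - 15*s - 53)/(s^3 - 4*s^2 - 9*s - 18)

Laplace-transform each side.
Using L{y''} = s^2 Y - s·y(0) - y'(0) and L{y'} = sY - y(0), with y(0) = 4, y'(0) = 1, the left side becomes (s^2 + 2*s + 3)Y - (4*s + 9).
The right side is L{e^(6*t)} = 1/(s - 6).
So (s^2 + 2*s + 3)Y = 1/(s - 6) + (4*s + 9).
Isolate Y and clear denominators.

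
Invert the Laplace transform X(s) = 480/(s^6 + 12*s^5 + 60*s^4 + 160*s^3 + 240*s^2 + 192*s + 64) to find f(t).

Rewrite the denominator: s^6 + 12*s^5 + 60*s^4 + 160*s^3 + 240*s^2 + 192*s + 64 = (s + 2)^6.
The form in (s + 2) signals a first-shifting-theorem factor e^(-2t).
Since L{t^5} = 5!/s^6 = 120/s^6, the inverse is t^5*e^(-2*t), scaled by 4.

f(t) = 4*t^5*exp(-2*t)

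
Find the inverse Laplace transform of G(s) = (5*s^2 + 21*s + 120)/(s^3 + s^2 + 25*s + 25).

Factor the denominator: s^3 + s^2 + 25*s + 25 = (s + 1)*(s^2 + 25).
Partial fraction decomposition gives [4/(s + 1)] + [s/(s^2 + 25)] + [20/(s^2 + 25)].
Invert each term: 4/(s + 1) ↔ 4e^(-t); 1·s/(s^2 + 25) ↔ cos(5t); 4·5/(s^2 + 25) ↔ 4sin(5t).

4*sin(5*t) + cos(5*t) + 4*exp(-t)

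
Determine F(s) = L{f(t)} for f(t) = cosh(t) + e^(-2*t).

F(s) = s/(s^2 - 1) + 1/(s + 2)

The transform is linear, so treat each term independently.
L{e^(-2t)} = 1/(s + 2); L{cosh(t)} = s/(s^2 - 1).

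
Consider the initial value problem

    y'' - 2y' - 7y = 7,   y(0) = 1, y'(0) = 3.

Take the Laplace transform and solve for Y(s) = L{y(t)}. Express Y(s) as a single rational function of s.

Y(s) = (s^2 + s + 7)/(s^3 - 2*s^2 - 7*s)

Take the Laplace transform of both sides.
Using L{y''} = s^2 Y - s·y(0) - y'(0) and L{y'} = sY - y(0), with y(0) = 1, y'(0) = 3, the left side becomes (s^2 - 2*s - 7)Y - (s + 1).
The right side is L{7} = 7/s.
So (s^2 - 2*s - 7)Y = 7/s + (s + 1).
Divide through and combine into a single rational function.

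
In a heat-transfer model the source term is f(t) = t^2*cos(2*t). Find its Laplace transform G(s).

G(s) = 2*s*(s^2 - 12)/(s^2 + 4)^3

L{cos(2t)} = s/(s^2 + 4).
Then apply L{t^2·g(t)} = (-1)^2 d^2/ds^2[H(s)] with H(s) = s/(s^2 + 4):
differentiating 2 times and applying the sign gives 2*s*(s^2 - 12)/(s^2 + 4)^3.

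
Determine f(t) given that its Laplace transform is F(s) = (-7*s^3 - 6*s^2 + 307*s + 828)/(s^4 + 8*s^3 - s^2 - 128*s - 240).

f(t) = 3*exp(4*t) - 3*exp(-3*t) - 6*exp(-4*t) - exp(-5*t)

Factor the denominator: s^4 + 8*s^3 - s^2 - 128*s - 240 = (s - 4)*(s + 3)*(s + 4)*(s + 5).
Partial fraction decomposition gives [-3/(s + 3)] + [-6/(s + 4)] + [3/(s - 4)] + [-1/(s + 5)].
Invert each term: -3/(s + 3) ↔ -3e^(-3t); -6/(s + 4) ↔ -6e^(-4t); 3/(s - 4) ↔ 3e^(4t); -1/(s + 5) ↔ -e^(-5t).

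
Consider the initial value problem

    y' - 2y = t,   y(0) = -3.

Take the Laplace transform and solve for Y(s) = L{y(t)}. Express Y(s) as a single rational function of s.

Y(s) = (-3*s^2 + 1)/(s^3 - 2*s^2)

Apply the Laplace transform to the equation.
Using L{y'} = sY - y(0) = sY - (-3), the left side becomes (s - 2)Y - (-3).
The right side is L{t} = s^(-2).
So (s - 2)Y = s^(-2) + (-3).
Isolate Y and clear denominators.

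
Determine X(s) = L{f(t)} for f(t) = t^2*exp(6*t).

L{e^(6t)} = 1/(s - 6).
Then apply L{t^2·g(t)} = (-1)^2 d^2/ds^2[G(s)] with G(s) = 1/(s - 6):
differentiating 2 times and applying the sign gives 2/(s - 6)^3.

X(s) = 2/(s - 6)^3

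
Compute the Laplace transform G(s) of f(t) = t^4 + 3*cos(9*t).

G(s) = 3*s/(s^2 + 81) + 24/s^5

Apply the Laplace transform termwise.
(3)·[L{cos(9t)} = s/(s^2 + 81)]; L{t^4} = 4!/s^5 = 24/s^5.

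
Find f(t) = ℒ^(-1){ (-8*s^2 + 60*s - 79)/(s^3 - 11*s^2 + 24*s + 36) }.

Factor the denominator: s^3 - 11*s^2 + 24*s + 36 = (s - 6)^2*(s + 1).
Partial fraction decomposition gives [-5/(s - 6)] + [-1/(s - 6)^2] + [-3/(s + 1)].
Invert each term: -5/(s - 6) ↔ -5e^(6t); -1/(s - 6)^2 ↔ -t·e^(6t); -3/(s + 1) ↔ -3e^(-t).

f(t) = -t*exp(6*t) - 5*exp(6*t) - 3*exp(-t)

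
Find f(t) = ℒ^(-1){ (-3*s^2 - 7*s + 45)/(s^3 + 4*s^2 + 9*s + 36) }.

Factor the denominator: s^3 + 4*s^2 + 9*s + 36 = (s + 4)*(s^2 + 9).
Partial fraction decomposition gives [1/(s + 4)] + [-4*s/(s^2 + 9)] + [9/(s^2 + 9)].
Invert each term: 1/(s + 4) ↔ e^(-4t); -4·s/(s^2 + 9) ↔ -4cos(3t); 3·3/(s^2 + 9) ↔ 3sin(3t).

f(t) = 3*sin(3*t) - 4*cos(3*t) + exp(-4*t)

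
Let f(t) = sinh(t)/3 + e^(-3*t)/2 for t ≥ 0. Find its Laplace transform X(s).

The transform is linear, so treat each term independently.
(1/2)·[L{e^(-3t)} = 1/(s + 3)]; (1/3)·[L{sinh(t)} = 1/(s^2 - 1)].

X(s) = 1/(3*(s^2 - 1)) + 1/(2*(s + 3))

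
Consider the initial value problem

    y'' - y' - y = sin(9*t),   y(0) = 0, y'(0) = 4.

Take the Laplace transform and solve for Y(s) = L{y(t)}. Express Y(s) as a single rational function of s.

Y(s) = (4*s^2 + 333)/(s^4 - s^3 + 80*s^2 - 81*s - 81)

Laplace-transform each side.
The derivative rules (L{y''} = s^2 Y - s·y(0) - y'(0) and L{y'} = sY - y(0), with y(0) = 0, y'(0) = 4) turn the left side into (s^2 - s - 1)Y - (4).
The right side is L{sin(9*t)} = 9/(s^2 + 81).
So (s^2 - s - 1)Y = 9/(s^2 + 81) + (4).
Isolate Y and clear denominators.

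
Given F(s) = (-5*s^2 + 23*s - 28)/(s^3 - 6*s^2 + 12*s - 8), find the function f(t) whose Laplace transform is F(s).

f(t) = -t^2*exp(2*t) + 3*t*exp(2*t) - 5*exp(2*t)

Factor the denominator: s^3 - 6*s^2 + 12*s - 8 = (s - 2)^3.
Partial fraction decomposition gives [-5/(s - 2)] + [3/(s - 2)^2] + [-2/(s - 2)^3].
Invert each term: -5/(s - 2) ↔ -5e^(2t); 3/(s - 2)^2 ↔ 3t·e^(2t); -2/(s - 2)^3 ↔ (-1)t^2·e^(2t).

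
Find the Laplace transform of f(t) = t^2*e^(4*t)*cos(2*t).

L{cos(2t)} = s/(s^2 + 4).
Multiplying by e^(4t) shifts s → s - 4, so L{e^(4*t)*cos(2*t)} = (s - 4)/((s - 4)^2 + 4).
Then apply L{t^2·g(t)} = (-1)^2 d^2/ds^2[G(s)] with G(s) = (s - 4)/((s - 4)^2 + 4):
differentiating 2 times and applying the sign gives 2*(s - 4)*(s^2 - 8*s + 4)/(s^2 - 8*s + 20)^3.

2*(s - 4)*(s^2 - 8*s + 4)/(s^2 - 8*s + 20)^3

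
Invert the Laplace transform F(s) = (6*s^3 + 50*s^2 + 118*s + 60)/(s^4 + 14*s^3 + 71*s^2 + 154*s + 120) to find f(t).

Factor the denominator: s^4 + 14*s^3 + 71*s^2 + 154*s + 120 = (s + 2)*(s + 3)*(s + 4)*(s + 5).
Partial fraction decomposition gives [-4/(s + 2)] + [5/(s + 5)] + [3/(s + 3)] + [2/(s + 4)].
Invert each term: -4/(s + 2) ↔ -4e^(-2t); 5/(s + 5) ↔ 5e^(-5t); 3/(s + 3) ↔ 3e^(-3t); 2/(s + 4) ↔ 2e^(-4t).

f(t) = -4*exp(-2*t) + 3*exp(-3*t) + 2*exp(-4*t) + 5*exp(-5*t)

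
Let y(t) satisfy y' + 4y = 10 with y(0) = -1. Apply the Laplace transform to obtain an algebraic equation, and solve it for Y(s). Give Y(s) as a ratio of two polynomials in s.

Transform both sides with L{·}.
With L{y'} = sY - y(0) = sY - (-1): the LHS transforms to (s + 4)Y - (-1).
The right side is L{10} = 10/s.
So (s + 4)Y = 10/s + (-1).
Isolate Y and clear denominators.

Y(s) = (-s + 10)/(s^2 + 4*s)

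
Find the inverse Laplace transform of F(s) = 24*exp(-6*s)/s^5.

Heaviside(t - 6)*((t - 6)^4)

The factor e^(-6s) signals a time shift by c = 6 (second shifting theorem).
L{t^4} = 4!/s^5 = 24/s^5, so L^-1{24/s^5} = t^4.
Hence the inverse is u(t - 6) times that function evaluated at t - 6.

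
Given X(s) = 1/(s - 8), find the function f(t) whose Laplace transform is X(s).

f(t) = exp(8*t)

Since L{e^(8t)} = 1/(s - 8), the inverse is e^(8*t).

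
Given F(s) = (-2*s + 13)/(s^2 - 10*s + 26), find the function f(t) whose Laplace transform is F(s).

Complete the square in the denominator: s^2 - 10*s + 26 = (s - 5)^2 + 1^2.
Split the numerator to match: -2*s + 13 = -2·(s - 5) + 3·1.
Invert each term: -2·(s - 5)/((s - 5)^2 + 1) ↔ -2e^(5t)cos(t); 3·1/((s - 5)^2 + 1) ↔ 3e^(5t)sin(t).

f(t) = 3*exp(5*t)*sin(t) - 2*exp(5*t)*cos(t)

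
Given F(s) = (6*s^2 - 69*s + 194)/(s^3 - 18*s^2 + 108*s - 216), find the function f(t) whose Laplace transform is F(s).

Factor the denominator: s^3 - 18*s^2 + 108*s - 216 = (s - 6)^3.
Partial fraction decomposition gives [6/(s - 6)] + [3/(s - 6)^2] + [-4/(s - 6)^3].
Invert each term: 6/(s - 6) ↔ 6e^(6t); 3/(s - 6)^2 ↔ 3t·e^(6t); -4/(s - 6)^3 ↔ (-2)t^2·e^(6t).

f(t) = -2*t^2*exp(6*t) + 3*t*exp(6*t) + 6*exp(6*t)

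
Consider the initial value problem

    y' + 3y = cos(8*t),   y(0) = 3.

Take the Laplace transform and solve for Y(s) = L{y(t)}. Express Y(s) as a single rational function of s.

Transform both sides with L{·}.
With L{y'} = sY - y(0) = sY - 3: the LHS transforms to (s + 3)Y - (3).
The right side is L{cos(8*t)} = s/(s^2 + 64).
So (s + 3)Y = s/(s^2 + 64) + (3).
Divide through and combine into a single rational function.

Y(s) = (3*s^2 + s + 192)/(s^3 + 3*s^2 + 64*s + 192)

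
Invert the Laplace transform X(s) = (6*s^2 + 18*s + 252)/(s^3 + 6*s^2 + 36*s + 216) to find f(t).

f(t) = 2*sin(6*t) + cos(6*t) + 5*exp(-6*t)

Factor the denominator: s^3 + 6*s^2 + 36*s + 216 = (s + 6)*(s^2 + 36).
Partial fraction decomposition gives [5/(s + 6)] + [s/(s^2 + 36)] + [12/(s^2 + 36)].
Invert each term: 5/(s + 6) ↔ 5e^(-6t); 1·s/(s^2 + 36) ↔ cos(6t); 2·6/(s^2 + 36) ↔ 2sin(6t).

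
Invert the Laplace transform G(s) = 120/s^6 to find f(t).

Since L{t^5} = 5!/s^6 = 120/s^6, the inverse is t^5.

f(t) = t^5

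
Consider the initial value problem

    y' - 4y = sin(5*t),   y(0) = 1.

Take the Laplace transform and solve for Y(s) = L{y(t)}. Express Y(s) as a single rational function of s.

Y(s) = (s^2 + 30)/(s^3 - 4*s^2 + 25*s - 100)

Laplace-transform each side.
Using L{y'} = sY - y(0) = sY - 1, the left side becomes (s - 4)Y - (1).
The right side is L{sin(5*t)} = 5/(s^2 + 25).
So (s - 4)Y = 5/(s^2 + 25) + (1).
Isolate Y and clear denominators.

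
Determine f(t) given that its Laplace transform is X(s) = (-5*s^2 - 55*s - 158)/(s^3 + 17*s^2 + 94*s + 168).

Factor the denominator: s^3 + 17*s^2 + 94*s + 168 = (s + 4)*(s + 6)*(s + 7).
Partial fraction decomposition gives [-6/(s + 7)] + [-3/(s + 4)] + [4/(s + 6)].
Invert each term: -6/(s + 7) ↔ -6e^(-7t); -3/(s + 4) ↔ -3e^(-4t); 4/(s + 6) ↔ 4e^(-6t).

f(t) = -3*exp(-4*t) + 4*exp(-6*t) - 6*exp(-7*t)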